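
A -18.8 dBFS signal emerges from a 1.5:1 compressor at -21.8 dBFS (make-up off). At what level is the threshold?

Let T be the threshold. Output overshoot = (input overshoot)/R, so -21.8 − T = (-18.8 − T)/1.5.
1.5·(-21.8 − T) = -18.8 − T → 0.5·T = -32.7 − (-18.8) = -13.9.
T = -13.9/0.5 = -27.8 dBFS.

-27.8 dBFS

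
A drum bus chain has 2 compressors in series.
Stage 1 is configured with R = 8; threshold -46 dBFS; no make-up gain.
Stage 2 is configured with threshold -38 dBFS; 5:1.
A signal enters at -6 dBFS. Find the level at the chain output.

Stage 1: overshoot 40 dB → 40/8 = 5 dB → -41 dBFS.
Stage 2: -41 dBFS ≤ -38 dBFS, so stage 2 doesn't engage; output -41 dBFS.

-41 dBFS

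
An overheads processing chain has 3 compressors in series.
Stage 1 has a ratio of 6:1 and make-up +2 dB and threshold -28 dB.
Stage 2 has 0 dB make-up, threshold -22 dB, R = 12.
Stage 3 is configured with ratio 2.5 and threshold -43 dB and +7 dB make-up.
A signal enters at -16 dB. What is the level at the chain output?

-28.4 dB

Stage 1: overshoot 12 dB → 12/6 = 2 dB → -26 dB; +2 dB make-up → -24 dB.
Stage 2: -24 dB ≤ -22 dB, so stage 2 doesn't engage; output -24 dB.
Stage 3: -24 dB is 19 dB over -43 dB; at 2.5:1 that becomes 7.6 dB over, giving -35.4 dB; +7 dB make-up → -28.4 dB.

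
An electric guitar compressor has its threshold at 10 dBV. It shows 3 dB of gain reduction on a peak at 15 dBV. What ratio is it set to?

Input overshoot = 15 − 10 = 5 dB.
Output overshoot = 5 − 3 = 2 dB.
Ratio = input overshoot / output overshoot = 5 / 2 = 2.5.

2.5:1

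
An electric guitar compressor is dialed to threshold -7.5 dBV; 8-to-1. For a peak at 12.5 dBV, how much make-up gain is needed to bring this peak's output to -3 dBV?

Overshoot 20 dB → 20/8 = 2.5 dB after compression, so the compressed level is -7.5 + 2.5 = -5 dBV.
Make-up = target − compressed = -3 − (-5) = 2 dB.

2 dB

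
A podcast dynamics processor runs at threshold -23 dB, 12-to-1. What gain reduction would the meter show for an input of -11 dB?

11 dB

-11 dB exceeds the threshold by 12 dB.
After 12:1 compression the overshoot becomes 12/12 = 1 dB.
So the signal is attenuated by 12 − 1 = 11 dB.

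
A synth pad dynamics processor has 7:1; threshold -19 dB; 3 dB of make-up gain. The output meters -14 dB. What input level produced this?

Before make-up, the level was -14 − 3 = -17 dB.
Post-compression overshoot = -17 − (-19) = 2 dB.
Undo the ratio: input overshoot = 2 × 7 = 14 dB, giving input = -5 dB.

-5 dB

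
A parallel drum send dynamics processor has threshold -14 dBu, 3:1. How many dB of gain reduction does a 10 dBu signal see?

10 dBu exceeds the threshold by 24 dB.
After 3:1 compression the overshoot becomes 24/3 = 8 dB.
GR = overshoot in − overshoot out = 24 − 8 = 16 dB.

16 dB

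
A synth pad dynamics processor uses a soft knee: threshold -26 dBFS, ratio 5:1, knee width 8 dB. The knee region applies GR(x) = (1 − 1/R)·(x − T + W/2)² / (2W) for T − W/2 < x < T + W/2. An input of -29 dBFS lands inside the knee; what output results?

-29.05 dBFS

x − T + W/2 = -29 − (-26) + 4 = 1.
GR = (1 − 1/5) × 1² / 16 = 0.8 × 1 / 16 = 0.05 dB.
Output = -29 − 0.05 = -29.05 dBFS.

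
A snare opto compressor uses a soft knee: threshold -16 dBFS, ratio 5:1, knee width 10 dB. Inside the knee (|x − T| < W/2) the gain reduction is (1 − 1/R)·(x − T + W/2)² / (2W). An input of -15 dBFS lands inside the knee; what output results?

-16.44 dBFS

x − T + W/2 = -15 − (-16) + 5 = 6.
GR = (1 − 1/5) × 6² / 20 = 0.8 × 36 / 20 = 1.44 dB.
Output = -15 − 1.44 = -16.44 dBFS.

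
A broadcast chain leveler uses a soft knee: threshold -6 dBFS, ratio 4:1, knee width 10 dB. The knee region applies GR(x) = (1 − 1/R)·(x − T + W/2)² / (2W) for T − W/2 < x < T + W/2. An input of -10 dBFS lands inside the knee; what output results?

x − T + W/2 = -10 − (-6) + 5 = 1.
GR = (1 − 1/4) × 1² / 20 = 0.75 × 1 / 20 = 0.0375 dB.
Output = -10 − 0.0375 = -10.0375 dBFS.

-10.0375 dBFS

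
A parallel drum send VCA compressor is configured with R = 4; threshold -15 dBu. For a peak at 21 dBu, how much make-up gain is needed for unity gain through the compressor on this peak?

Without make-up, output = threshold + overshoot/4 = -15 + 9 = -6 dBu.
Gap to target: 27 dB.

27 dB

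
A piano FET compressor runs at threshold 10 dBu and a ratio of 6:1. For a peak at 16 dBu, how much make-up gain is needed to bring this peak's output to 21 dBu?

10 dB

The peak compresses to 10 + 6/6 = 11 dBu.
To reach 21 dBu requires 21 − 11 = 10 dB of make-up.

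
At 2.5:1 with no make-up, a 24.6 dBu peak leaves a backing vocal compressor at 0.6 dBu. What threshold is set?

-15.4 dBu

Gain reduction = 24.6 − 0.6 = 24 dB; output overshoot = GR / (R − 1) = 24 / 1.5 = 16 dB.
Threshold = output − output overshoot = 0.6 − 16 = -15.4 dBu.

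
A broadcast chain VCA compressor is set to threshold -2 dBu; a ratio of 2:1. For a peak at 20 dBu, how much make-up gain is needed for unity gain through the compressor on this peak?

11 dB

Without make-up, output = threshold + overshoot/2 = -2 + 11 = 9 dBu.
Gap to target: 11 dB.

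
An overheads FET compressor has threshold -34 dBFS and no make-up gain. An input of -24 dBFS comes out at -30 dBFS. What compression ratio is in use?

Input overshoot = -24 − (-34) = 10 dB; output overshoot = -30 − (-34) = 4 dB.
Ratio = 10 / 4 = 2.5.

2.5:1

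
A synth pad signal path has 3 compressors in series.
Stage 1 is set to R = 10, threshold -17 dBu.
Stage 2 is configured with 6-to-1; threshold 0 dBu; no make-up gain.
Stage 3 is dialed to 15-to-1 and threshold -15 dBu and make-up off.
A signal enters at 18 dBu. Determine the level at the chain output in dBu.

-14.9 dBu

Stage 1: 18 dBu is 35 dB over -17 dBu; at 10:1 that becomes 3.5 dB over, giving -13.5 dBu.
Stage 2: -13.5 dBu is at or below the 0 dBu threshold — no compression; output -13.5 dBu.
Stage 3: 1.5 dB above -15 dBu, reduced 15:1 to 0.1 dB above → -14.9 dBu.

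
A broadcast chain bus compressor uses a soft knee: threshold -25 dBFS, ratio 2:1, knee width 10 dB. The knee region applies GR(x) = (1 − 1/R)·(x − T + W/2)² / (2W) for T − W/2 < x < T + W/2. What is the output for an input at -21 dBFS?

x − T + W/2 = -21 − (-25) + 5 = 9.
GR = (1 − 1/2) × 9² / 20 = 0.5 × 81 / 20 = 2.025 dB.
Output = -21 − 2.025 = -23.025 dBFS.

-23.025 dBFS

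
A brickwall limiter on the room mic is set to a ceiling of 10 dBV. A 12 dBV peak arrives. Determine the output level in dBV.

10 dBV

At ∞:1, everything above 10 dBV is held at the ceiling.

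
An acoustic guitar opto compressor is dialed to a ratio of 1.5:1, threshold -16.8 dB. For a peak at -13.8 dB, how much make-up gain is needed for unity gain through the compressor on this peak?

1 dB

Overshoot 3 dB → 3/1.5 = 2 dB after compression, so the compressed level is -16.8 + 2 = -14.8 dB.
Make-up = target − compressed = -13.8 − (-14.8) = 1 dB.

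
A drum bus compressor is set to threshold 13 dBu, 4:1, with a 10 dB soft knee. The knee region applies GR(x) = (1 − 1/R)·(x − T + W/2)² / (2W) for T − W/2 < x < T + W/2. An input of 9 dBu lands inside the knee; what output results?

8.9625 dBu

x − T + W/2 = 9 − 13 + 5 = 1.
GR = (1 − 1/4) × 1² / 20 = 0.75 × 1 / 20 = 0.0375 dB.
Output = 9 − 0.0375 = 8.9625 dBu.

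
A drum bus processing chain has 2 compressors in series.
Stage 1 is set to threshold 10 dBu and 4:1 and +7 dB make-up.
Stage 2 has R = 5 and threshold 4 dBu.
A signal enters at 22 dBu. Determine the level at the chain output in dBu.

Stage 1: 22 dBu is 12 dB over 10 dBu; at 4:1 that becomes 3 dB over, giving 13 dBu; +7 dB make-up → 20 dBu.
Stage 2: overshoot 16 dB → 16/5 = 3.2 dB → 7.2 dBu.

7.2 dBu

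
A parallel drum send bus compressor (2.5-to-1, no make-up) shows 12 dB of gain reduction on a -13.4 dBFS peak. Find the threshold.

-33.4 dBFS

Let T be the threshold. Output overshoot = (input overshoot)/R, so -25.4 − T = (-13.4 − T)/2.5.
2.5·(-25.4 − T) = -13.4 − T → 1.5·T = -63.5 − (-13.4) = -50.1.
T = -50.1/1.5 = -33.4 dBFS.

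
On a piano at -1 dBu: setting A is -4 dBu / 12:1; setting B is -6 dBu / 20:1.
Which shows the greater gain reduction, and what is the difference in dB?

B, by 2 dB

A: overshoot 3 dB → output overshoot 0.25 dB → GR 2.75 dB.
B: overshoot 5 dB → output overshoot 0.25 dB → GR 4.75 dB.
Difference: 2 dB in favour of B.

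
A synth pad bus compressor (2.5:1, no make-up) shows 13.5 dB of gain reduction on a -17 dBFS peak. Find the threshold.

-39.5 dBFS

Gain reduction = -17 − (-30.5) = 13.5 dB; output overshoot = GR / (R − 1) = 13.5 / 1.5 = 9 dB.
Threshold = output − output overshoot = -30.5 − 9 = -39.5 dBFS.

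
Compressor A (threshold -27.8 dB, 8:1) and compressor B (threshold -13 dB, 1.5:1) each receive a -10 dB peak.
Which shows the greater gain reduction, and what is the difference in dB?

A, by 14.575 dB

A: overshoot 17.8 dB → output overshoot 2.225 dB → GR 15.575 dB.
B: overshoot 3 dB → output overshoot 2 dB → GR 1 dB.
A reduces 14.575 dB more.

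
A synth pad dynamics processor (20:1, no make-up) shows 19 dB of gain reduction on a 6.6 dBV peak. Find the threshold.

-13.4 dBV

Input is 20 dB above T (since output overshoot × R = input overshoot: (-12.4 − T)·20 = 6.6 − T gives T = -13.4 dBV).
Check: -13.4 + (6.6 − (-13.4))/20 = -13.4 + 1 = -12.4 dBV. ✓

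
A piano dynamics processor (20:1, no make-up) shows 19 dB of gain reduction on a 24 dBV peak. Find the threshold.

Gain reduction = 24 − 5 = 19 dB; output overshoot = GR / (R − 1) = 19 / 19 = 1 dB.
Threshold = output − output overshoot = 5 − 1 = 4 dBV.

4 dBV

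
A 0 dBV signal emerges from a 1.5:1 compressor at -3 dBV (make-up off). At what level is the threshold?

Input is 9 dB above T (since output overshoot × R = input overshoot: (-3 − T)·1.5 = 0 − T gives T = -9 dBV).
Check: -9 + (0 − (-9))/1.5 = -9 + 6 = -3 dBV. ✓

-9 dBV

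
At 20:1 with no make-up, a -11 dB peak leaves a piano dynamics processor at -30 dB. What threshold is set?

-31 dB

Input is 20 dB above T (since output overshoot × R = input overshoot: (-30 − T)·20 = -11 − T gives T = -31 dB).
Check: -31 + (-11 − (-31))/20 = -31 + 1 = -30 dB. ✓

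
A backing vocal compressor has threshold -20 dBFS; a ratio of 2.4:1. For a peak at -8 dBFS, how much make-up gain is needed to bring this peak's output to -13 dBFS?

2 dB

Without make-up, output = threshold + overshoot/2.4 = -20 + 5 = -15 dBFS.
Gap to target: 2 dB.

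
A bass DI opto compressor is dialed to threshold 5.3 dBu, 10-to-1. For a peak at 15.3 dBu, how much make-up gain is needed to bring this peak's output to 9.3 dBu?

Without make-up, output = threshold + overshoot/10 = 5.3 + 1 = 6.3 dBu.
Gap to target: 3 dB.

3 dB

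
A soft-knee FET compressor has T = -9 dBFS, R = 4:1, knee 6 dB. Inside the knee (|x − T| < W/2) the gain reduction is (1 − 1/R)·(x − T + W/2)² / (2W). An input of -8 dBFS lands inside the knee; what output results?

x − T + W/2 = -8 − (-9) + 3 = 4.
GR = (1 − 1/4) × 4² / 12 = 0.75 × 16 / 12 = 1 dB.
Output = -8 − 1 = -9 dBFS.

-9 dBFS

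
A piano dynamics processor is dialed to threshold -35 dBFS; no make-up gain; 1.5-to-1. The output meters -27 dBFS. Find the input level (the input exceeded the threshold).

-23 dBFS

The compressed level sits -27 − (-35) = 8 dB over threshold.
Input overshoot = R × output overshoot = 12 dB → input = -35 + 12 = -23 dBFS.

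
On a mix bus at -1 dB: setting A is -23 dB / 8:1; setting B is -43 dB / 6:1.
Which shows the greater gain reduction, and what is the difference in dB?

B, by 15.75 dB

A: GR = 22 − 22/8 = 19.25 dB.
B: GR = 42 − 42/6 = 35 dB.
Difference: 15.75 dB in favour of B.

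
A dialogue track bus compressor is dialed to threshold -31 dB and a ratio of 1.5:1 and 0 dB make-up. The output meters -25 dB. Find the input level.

-22 dB

Post-compression overshoot = -25 − (-31) = 6 dB.
Input overshoot = R × output overshoot = 9 dB → input = -31 + 9 = -22 dB.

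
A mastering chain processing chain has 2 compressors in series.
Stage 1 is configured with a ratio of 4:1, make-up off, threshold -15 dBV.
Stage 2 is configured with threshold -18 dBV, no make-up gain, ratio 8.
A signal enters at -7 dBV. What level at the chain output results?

Stage 1: overshoot 8 dB → 8/4 = 2 dB → -13 dBV.
Stage 2: overshoot 5 dB → 5/8 = 0.625 dB → -17.375 dBV.

-17.375 dBV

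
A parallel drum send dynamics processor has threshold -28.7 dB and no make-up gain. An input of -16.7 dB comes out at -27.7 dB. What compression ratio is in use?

12:1

Input overshoot = -16.7 − (-28.7) = 12 dB; output overshoot = -27.7 − (-28.7) = 1 dB.
Ratio = 12 / 1 = 12.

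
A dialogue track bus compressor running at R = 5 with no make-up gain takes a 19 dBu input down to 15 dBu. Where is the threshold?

14 dBu

Gain reduction = 19 − 15 = 4 dB; output overshoot = GR / (R − 1) = 4 / 4 = 1 dB.
Threshold = output − output overshoot = 15 − 1 = 14 dBu.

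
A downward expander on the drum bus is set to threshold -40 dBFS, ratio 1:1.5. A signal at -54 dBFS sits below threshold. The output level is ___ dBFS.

The input is 14 dB below the -40 dBFS threshold.
A 1:1.5 expander multiplies undershoot by 1.5: 14 × 1.5 = 21 dB below threshold.
Output = -40 − 21 = -61 dBFS.

-61 dBFS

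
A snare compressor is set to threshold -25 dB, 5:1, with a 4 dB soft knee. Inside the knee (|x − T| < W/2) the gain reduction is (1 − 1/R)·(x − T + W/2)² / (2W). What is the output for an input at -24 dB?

x − T + W/2 = -24 − (-25) + 2 = 3.
GR = (1 − 1/5) × 3² / 8 = 0.8 × 9 / 8 = 0.9 dB.
Output = -24 − 0.9 = -24.9 dB.

-24.9 dB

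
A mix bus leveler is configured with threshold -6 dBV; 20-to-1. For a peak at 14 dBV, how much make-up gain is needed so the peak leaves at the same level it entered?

Overshoot 20 dB → 20/20 = 1 dB after compression, so the compressed level is -6 + 1 = -5 dBV.
Make-up = target − compressed = 14 − (-5) = 19 dB.

19 dB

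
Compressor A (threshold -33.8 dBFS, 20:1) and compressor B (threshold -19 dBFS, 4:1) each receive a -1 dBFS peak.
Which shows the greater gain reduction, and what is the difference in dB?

A, by 17.66 dB

A: overshoot 32.8 dB → output overshoot 1.64 dB → GR 31.16 dB.
B: overshoot 18 dB → output overshoot 4.5 dB → GR 13.5 dB.
Difference: 17.66 dB in favour of A.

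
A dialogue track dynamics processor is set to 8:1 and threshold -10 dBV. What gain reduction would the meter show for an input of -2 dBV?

7 dB

Overshoot = -2 − (-10) = 8 dB.
At 8:1, output sits 8/8 = 1 dB above threshold.
So the signal is attenuated by 8 − 1 = 7 dB.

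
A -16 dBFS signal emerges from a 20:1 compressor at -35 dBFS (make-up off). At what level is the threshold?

Let T be the threshold. Output overshoot = (input overshoot)/R, so -35 − T = (-16 − T)/20.
20·(-35 − T) = -16 − T → 19·T = -700 − (-16) = -684.
T = -684/19 = -36 dBFS.

-36 dBFS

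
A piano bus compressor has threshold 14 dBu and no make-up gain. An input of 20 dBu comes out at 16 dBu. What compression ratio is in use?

3:1

Input overshoot = 20 − 14 = 6 dB; output overshoot = 16 − 14 = 2 dB.
Ratio = 6 / 2 = 3.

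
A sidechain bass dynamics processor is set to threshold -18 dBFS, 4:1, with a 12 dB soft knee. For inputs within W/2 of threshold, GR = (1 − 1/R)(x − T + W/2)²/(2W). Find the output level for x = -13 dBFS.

-16.78125 dBFS

x − T + W/2 = -13 − (-18) + 6 = 11.
GR = (1 − 1/4) × 11² / 24 = 0.75 × 121 / 24 = 3.78125 dB.
Output = -13 − 3.78125 = -16.78125 dBFS.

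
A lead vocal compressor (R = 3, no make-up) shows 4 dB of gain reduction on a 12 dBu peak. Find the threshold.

Input is 6 dB above T (since output overshoot × R = input overshoot: (8 − T)·3 = 12 − T gives T = 6 dBu).
Check: 6 + (12 − 6)/3 = 6 + 2 = 8 dBu. ✓

6 dBu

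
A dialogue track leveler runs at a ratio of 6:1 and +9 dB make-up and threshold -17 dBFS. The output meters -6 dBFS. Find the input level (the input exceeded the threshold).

Before make-up, the level was -6 − 9 = -15 dBFS.
Post-compression overshoot = -15 − (-17) = 2 dB.
Before 6:1 compression the overshoot was 2 × 6 = 12 dB, so input = -17 + 12 = -5 dBFS.

-5 dBFS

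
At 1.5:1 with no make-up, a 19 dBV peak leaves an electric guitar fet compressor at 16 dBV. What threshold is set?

Let T be the threshold. Output overshoot = (input overshoot)/R, so 16 − T = (19 − T)/1.5.
1.5·(16 − T) = 19 − T → 0.5·T = 24 − 19 = 5.
T = 5/0.5 = 10 dBV.

10 dBV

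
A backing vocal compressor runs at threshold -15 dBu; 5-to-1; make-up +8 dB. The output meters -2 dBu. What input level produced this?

Stripping the +8 dB make-up gives -10 dBu at the gain stage.
That's 5 dB above the -15 dBu threshold.
Before 5:1 compression the overshoot was 5 × 5 = 25 dB, so input = -15 + 25 = 10 dBu.

10 dBu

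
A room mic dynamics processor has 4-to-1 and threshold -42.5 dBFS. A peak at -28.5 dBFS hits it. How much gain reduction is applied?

-28.5 dBFS exceeds the threshold by 14 dB.
After 4:1 compression the overshoot becomes 14/4 = 3.5 dB.
So the signal is attenuated by 14 − 3.5 = 10.5 dB.

10.5 dB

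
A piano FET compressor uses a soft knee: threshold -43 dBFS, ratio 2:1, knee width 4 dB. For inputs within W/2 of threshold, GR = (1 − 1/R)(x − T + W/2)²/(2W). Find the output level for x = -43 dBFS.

-43.25 dBFS

x − T + W/2 = -43 − (-43) + 2 = 2.
GR = (1 − 1/2) × 2² / 8 = 0.5 × 4 / 8 = 0.25 dB.
Output = -43 − 0.25 = -43.25 dBFS.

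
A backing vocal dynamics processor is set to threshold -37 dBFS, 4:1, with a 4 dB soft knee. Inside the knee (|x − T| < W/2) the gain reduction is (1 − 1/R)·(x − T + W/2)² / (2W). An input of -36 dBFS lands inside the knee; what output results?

-36.84375 dBFS

x − T + W/2 = -36 − (-37) + 2 = 3.
GR = (1 − 1/4) × 3² / 8 = 0.75 × 9 / 8 = 0.84375 dB.
Output = -36 − 0.84375 = -36.84375 dBFS.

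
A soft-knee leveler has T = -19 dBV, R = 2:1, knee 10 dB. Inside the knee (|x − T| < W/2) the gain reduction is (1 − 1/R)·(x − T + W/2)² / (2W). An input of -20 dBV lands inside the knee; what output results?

-20.4 dBV

x − T + W/2 = -20 − (-19) + 5 = 4.
GR = (1 − 1/2) × 4² / 20 = 0.5 × 16 / 20 = 0.4 dB.
Output = -20 − 0.4 = -20.4 dBV.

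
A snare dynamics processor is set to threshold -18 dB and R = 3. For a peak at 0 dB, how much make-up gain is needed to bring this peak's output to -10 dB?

2 dB

The peak compresses to -18 + 18/3 = -12 dB.
To reach -10 dB requires -10 − (-12) = 2 dB of make-up.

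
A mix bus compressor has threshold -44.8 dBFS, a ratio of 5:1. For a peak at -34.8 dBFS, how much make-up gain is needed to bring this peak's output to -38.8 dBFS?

Without make-up, output = threshold + overshoot/5 = -44.8 + 2 = -42.8 dBFS.
Gap to target: 4 dB.

4 dB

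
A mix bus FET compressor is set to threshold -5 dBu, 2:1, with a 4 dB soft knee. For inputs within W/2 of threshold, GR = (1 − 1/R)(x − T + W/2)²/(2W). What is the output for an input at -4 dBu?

-4.5625 dBu

x − T + W/2 = -4 − (-5) + 2 = 3.
GR = (1 − 1/2) × 3² / 8 = 0.5 × 9 / 8 = 0.5625 dB.
Output = -4 − 0.5625 = -4.5625 dBu.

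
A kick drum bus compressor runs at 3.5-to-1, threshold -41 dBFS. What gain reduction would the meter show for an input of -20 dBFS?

15 dB

-20 dBFS exceeds the threshold by 21 dB.
At 3.5:1, output sits 21/3.5 = 6 dB above threshold.
So the signal is attenuated by 21 − 6 = 15 dB.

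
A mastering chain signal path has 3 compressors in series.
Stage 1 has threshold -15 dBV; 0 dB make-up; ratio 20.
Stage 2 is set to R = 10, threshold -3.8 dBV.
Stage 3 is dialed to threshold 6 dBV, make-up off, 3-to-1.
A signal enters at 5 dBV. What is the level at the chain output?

-14 dBV

Stage 1: overshoot 20 dB → 20/20 = 1 dB → -14 dBV.
Stage 2: -14 dBV is at or below the -3.8 dBV threshold — no compression; output -14 dBV.
Stage 3: -14 dBV is at or below the 6 dBV threshold — no compression; output -14 dBV.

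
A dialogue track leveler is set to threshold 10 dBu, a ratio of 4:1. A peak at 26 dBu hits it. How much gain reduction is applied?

26 dBu exceeds the threshold by 16 dB.
After 4:1 compression the overshoot becomes 16/4 = 4 dB.
GR = overshoot in − overshoot out = 16 − 4 = 12 dB.

12 dB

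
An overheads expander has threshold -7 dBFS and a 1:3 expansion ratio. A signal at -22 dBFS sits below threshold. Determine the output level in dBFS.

-52 dBFS

The input is 15 dB below the -7 dBFS threshold.
A 1:3 expander multiplies undershoot by 3: 15 × 3 = 45 dB below threshold.
Output = -7 − 45 = -52 dBFS.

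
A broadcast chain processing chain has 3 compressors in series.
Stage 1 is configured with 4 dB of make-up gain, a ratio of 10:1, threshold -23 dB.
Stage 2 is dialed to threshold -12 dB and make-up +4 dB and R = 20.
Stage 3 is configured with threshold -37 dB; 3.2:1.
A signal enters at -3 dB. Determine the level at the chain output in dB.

-29.5 dB

Stage 1: 20 dB above -23 dB, reduced 10:1 to 2 dB above → -21 dB; +4 dB make-up → -17 dB.
Stage 2: below threshold (-17 ≤ -12); passes unchanged; make-up brings it to -13 dB.
Stage 3: overshoot 24 dB → 24/3.2 = 7.5 dB → -29.5 dB.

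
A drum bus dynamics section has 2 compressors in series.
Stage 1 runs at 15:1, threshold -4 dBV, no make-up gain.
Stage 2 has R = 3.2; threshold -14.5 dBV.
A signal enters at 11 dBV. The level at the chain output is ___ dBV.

Stage 1: 11 dBV is 15 dB over -4 dBV; at 15:1 that becomes 1 dB over, giving -3 dBV.
Stage 2: 11.5 dB above -14.5 dBV, reduced 3.2:1 to 3.59375 dB above → -10.90625 dBV.

-10.90625 dBV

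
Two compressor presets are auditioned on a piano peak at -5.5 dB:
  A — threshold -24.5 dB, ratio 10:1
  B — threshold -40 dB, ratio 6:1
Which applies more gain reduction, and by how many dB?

A: 19 dB over, compressed to 1.9 dB over, so 17.1 dB of GR.
B: 34.5 dB over, compressed to 5.75 dB over, so 28.75 dB of GR.
Difference: 11.65 dB in favour of B.

B, by 11.65 dB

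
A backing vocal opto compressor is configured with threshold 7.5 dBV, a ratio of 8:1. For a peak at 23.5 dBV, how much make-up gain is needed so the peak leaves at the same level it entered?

14 dB

The peak compresses to 7.5 + 16/8 = 9.5 dBV.
To reach 23.5 dBV requires 23.5 − 9.5 = 14 dB of make-up.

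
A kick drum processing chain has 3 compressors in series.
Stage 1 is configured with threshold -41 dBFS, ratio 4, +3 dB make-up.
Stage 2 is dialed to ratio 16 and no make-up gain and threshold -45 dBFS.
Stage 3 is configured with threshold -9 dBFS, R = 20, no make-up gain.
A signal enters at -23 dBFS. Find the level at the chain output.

-44.28125 dBFS

Stage 1: overshoot 18 dB → 18/4 = 4.5 dB → -36.5 dBFS; +3 dB make-up → -33.5 dBFS.
Stage 2: 11.5 dB above -45 dBFS, reduced 16:1 to 0.71875 dB above → -44.28125 dBFS.
Stage 3: -44.28125 dBFS is at or below the -9 dBFS threshold — no compression; output -44.28125 dBFS.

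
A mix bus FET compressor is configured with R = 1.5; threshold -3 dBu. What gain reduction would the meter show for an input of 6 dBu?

3 dB

The signal is 9 dB above threshold.
After 1.5:1 compression the overshoot becomes 9/1.5 = 6 dB.
Gain reduction = 9 − 6 = 3 dB.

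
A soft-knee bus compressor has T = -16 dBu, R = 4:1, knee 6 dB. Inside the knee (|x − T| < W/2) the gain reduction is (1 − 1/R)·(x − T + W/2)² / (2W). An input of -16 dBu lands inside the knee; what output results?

x − T + W/2 = -16 − (-16) + 3 = 3.
GR = (1 − 1/4) × 3² / 12 = 0.75 × 9 / 12 = 0.5625 dB.
Output = -16 − 0.5625 = -16.5625 dBu.

-16.5625 dBu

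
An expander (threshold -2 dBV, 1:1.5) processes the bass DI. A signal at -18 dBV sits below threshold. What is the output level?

-26 dBV

The input is 16 dB below the -2 dBV threshold.
A 1:1.5 expander multiplies undershoot by 1.5: 16 × 1.5 = 24 dB below threshold.
Output = -2 − 24 = -26 dBV.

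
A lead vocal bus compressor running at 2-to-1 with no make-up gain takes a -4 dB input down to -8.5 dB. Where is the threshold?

-13 dB

Let T be the threshold. Output overshoot = (input overshoot)/R, so -8.5 − T = (-4 − T)/2.
2·(-8.5 − T) = -4 − T → 1·T = -17 − (-4) = -13.
T = -13/1 = -13 dB.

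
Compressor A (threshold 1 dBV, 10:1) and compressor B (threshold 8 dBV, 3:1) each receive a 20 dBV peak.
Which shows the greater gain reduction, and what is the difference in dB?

A, by 9.1 dB

A: 19 dB over, compressed to 1.9 dB over, so 17.1 dB of GR.
B: 12 dB over, compressed to 4 dB over, so 8 dB of GR.
A reduces 9.1 dB more.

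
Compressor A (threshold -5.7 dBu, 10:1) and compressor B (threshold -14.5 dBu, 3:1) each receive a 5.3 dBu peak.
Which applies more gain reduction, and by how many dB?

B, by 3.3 dB

A: overshoot 11 dB → output overshoot 1.1 dB → GR 9.9 dB.
B: overshoot 19.8 dB → output overshoot 6.6 dB → GR 13.2 dB.
B reduces 3.3 dB more.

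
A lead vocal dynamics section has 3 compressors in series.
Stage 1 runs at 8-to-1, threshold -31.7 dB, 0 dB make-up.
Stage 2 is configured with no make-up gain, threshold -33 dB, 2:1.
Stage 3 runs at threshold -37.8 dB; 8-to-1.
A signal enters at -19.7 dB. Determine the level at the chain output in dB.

-37.025 dB

Stage 1: overshoot 12 dB → 12/8 = 1.5 dB → -30.2 dB.
Stage 2: overshoot 2.8 dB → 2.8/2 = 1.4 dB → -31.6 dB.
Stage 3: -31.6 dB is 6.2 dB over -37.8 dB; at 8:1 that becomes 0.775 dB over, giving -37.025 dB.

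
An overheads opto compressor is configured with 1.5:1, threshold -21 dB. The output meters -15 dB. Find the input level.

-12 dB

The compressed level sits -15 − (-21) = 6 dB over threshold.
Input overshoot = R × output overshoot = 9 dB → input = -21 + 9 = -12 dB.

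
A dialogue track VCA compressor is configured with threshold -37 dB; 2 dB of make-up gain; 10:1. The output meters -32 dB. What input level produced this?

Remove make-up: -32 − 2 = -34 dB.
Post-compression overshoot = -34 − (-37) = 3 dB.
Undo the ratio: input overshoot = 3 × 10 = 30 dB, giving input = -7 dB.

-7 dB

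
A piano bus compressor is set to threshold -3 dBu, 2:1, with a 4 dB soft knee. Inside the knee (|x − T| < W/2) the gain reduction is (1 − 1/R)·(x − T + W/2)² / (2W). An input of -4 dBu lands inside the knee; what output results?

x − T + W/2 = -4 − (-3) + 2 = 1.
GR = (1 − 1/2) × 1² / 8 = 0.5 × 1 / 8 = 0.0625 dB.
Output = -4 − 0.0625 = -4.0625 dBu.

-4.0625 dBu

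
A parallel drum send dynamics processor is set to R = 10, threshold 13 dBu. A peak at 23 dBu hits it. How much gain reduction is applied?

9 dB

23 dBu exceeds the threshold by 10 dB.
A 10:1 ratio leaves 1 dB of that excess.
So the signal is attenuated by 10 − 1 = 9 dB.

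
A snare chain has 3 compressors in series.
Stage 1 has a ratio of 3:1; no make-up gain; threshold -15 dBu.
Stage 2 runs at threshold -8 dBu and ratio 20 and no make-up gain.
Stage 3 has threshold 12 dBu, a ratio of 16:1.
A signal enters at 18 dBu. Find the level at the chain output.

Stage 1: 33 dB above -15 dBu, reduced 3:1 to 11 dB above → -4 dBu.
Stage 2: 4 dB above -8 dBu, reduced 20:1 to 0.2 dB above → -7.8 dBu.
Stage 3: -7.8 dBu ≤ 12 dBu, so stage 3 doesn't engage; output -7.8 dBu.

-7.8 dBu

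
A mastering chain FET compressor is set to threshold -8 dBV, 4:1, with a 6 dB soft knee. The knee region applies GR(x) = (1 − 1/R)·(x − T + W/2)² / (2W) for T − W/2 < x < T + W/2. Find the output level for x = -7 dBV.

x − T + W/2 = -7 − (-8) + 3 = 4.
GR = (1 − 1/4) × 4² / 12 = 0.75 × 16 / 12 = 1 dB.
Output = -7 − 1 = -8 dBV.

-8 dBV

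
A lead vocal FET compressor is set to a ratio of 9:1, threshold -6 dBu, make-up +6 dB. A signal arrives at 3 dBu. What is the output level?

3 dBu sits 9 dB over threshold.
9:1 compression reduces that to 9/9 = 1 dB over.
That puts the output at -5 dBu; make-up adds 6 dB, giving 1 dBu.

1 dBu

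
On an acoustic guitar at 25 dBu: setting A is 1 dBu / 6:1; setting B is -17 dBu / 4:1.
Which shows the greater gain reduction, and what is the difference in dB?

B, by 11.5 dB

A: GR = 24 − 24/6 = 20 dB.
B: GR = 42 − 42/4 = 31.5 dB.
Difference: 11.5 dB in favour of B.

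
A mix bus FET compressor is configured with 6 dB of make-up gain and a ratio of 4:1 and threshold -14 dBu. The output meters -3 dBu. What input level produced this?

Stripping the +6 dB make-up gives -9 dBu at the gain stage.
The compressed level sits -9 − (-14) = 5 dB over threshold.
Undo the ratio: input overshoot = 5 × 4 = 20 dB, giving input = 6 dBu.

6 dBu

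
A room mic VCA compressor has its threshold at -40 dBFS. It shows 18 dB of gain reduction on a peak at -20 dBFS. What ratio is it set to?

10:1

Input overshoot = -20 − (-40) = 20 dB.
Output overshoot = 20 − 18 = 2 dB.
Ratio = input overshoot / output overshoot = 20 / 2 = 10.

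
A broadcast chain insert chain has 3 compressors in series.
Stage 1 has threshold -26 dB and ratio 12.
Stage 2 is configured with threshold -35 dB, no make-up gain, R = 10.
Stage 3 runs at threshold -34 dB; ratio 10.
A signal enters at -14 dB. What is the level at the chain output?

-34 dB

Stage 1: -14 dB is 12 dB over -26 dB; at 12:1 that becomes 1 dB over, giving -25 dB.
Stage 2: 10 dB above -35 dB, reduced 10:1 to 1 dB above → -34 dB.
Stage 3: -34 dB is at or below the -34 dB threshold — no compression; output -34 dB.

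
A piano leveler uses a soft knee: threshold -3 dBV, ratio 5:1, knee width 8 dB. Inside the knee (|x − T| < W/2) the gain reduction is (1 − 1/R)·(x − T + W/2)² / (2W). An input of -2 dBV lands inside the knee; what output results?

-3.25 dBV

x − T + W/2 = -2 − (-3) + 4 = 5.
GR = (1 − 1/5) × 5² / 16 = 0.8 × 25 / 16 = 1.25 dB.
Output = -2 − 1.25 = -3.25 dBV.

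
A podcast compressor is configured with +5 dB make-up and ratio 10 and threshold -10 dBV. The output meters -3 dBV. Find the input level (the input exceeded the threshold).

Remove make-up: -3 − 5 = -8 dBV.
Post-compression overshoot = -8 − (-10) = 2 dB.
Undo the ratio: input overshoot = 2 × 10 = 20 dB, giving input = 10 dBV.

10 dBV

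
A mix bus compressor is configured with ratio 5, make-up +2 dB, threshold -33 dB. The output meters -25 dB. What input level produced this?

-3 dB

Before make-up, the level was -25 − 2 = -27 dB.
Post-compression overshoot = -27 − (-33) = 6 dB.
Input overshoot = R × output overshoot = 30 dB → input = -33 + 30 = -3 dB.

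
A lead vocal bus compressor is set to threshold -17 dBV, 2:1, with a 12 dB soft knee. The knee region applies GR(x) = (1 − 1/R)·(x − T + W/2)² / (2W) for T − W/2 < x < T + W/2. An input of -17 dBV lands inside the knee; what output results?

x − T + W/2 = -17 − (-17) + 6 = 6.
GR = (1 − 1/2) × 6² / 24 = 0.5 × 36 / 24 = 0.75 dB.
Output = -17 − 0.75 = -17.75 dBV.

-17.75 dBV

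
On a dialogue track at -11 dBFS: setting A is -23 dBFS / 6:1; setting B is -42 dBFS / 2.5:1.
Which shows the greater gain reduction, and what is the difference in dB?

B, by 8.6 dB

A: GR = 12 − 12/6 = 10 dB.
B: GR = 31 − 31/2.5 = 18.6 dB.
B applies 8.6 dB more gain reduction.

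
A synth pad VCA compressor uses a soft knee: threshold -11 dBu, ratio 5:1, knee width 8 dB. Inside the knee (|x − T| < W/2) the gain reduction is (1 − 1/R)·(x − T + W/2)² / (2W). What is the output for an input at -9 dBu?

-10.8 dBu

x − T + W/2 = -9 − (-11) + 4 = 6.
GR = (1 − 1/5) × 6² / 16 = 0.8 × 36 / 16 = 1.8 dB.
Output = -9 − 1.8 = -10.8 dBu.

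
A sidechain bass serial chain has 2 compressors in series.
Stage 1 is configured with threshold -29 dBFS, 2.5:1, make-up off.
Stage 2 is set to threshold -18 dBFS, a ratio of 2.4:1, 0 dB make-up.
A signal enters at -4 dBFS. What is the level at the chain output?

Stage 1: -4 dBFS is 25 dB over -29 dBFS; at 2.5:1 that becomes 10 dB over, giving -19 dBFS.
Stage 2: below threshold (-19 ≤ -18); passes unchanged; output -19 dBFS.

-19 dBFS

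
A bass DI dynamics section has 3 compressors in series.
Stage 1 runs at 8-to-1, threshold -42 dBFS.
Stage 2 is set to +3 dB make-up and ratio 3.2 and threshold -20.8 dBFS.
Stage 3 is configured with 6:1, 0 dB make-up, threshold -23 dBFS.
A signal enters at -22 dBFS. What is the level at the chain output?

Stage 1: overshoot 20 dB → 20/8 = 2.5 dB → -39.5 dBFS.
Stage 2: -39.5 dBFS ≤ -20.8 dBFS, so stage 2 doesn't engage; make-up brings it to -36.5 dBFS.
Stage 3: below threshold (-36.5 ≤ -23); passes unchanged; output -36.5 dBFS.

-36.5 dBFS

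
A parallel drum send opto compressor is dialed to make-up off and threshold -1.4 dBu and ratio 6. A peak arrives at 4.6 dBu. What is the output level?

The input is 6 dB above the -1.4 dBu threshold.
6:1 compression reduces that to 6/6 = 1 dB over.
Output = -1.4 + 1 = -0.4 dBu.

-0.4 dBu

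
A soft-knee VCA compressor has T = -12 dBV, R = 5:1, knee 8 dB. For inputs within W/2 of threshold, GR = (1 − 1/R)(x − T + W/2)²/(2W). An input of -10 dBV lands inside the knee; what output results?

x − T + W/2 = -10 − (-12) + 4 = 6.
GR = (1 − 1/5) × 6² / 16 = 0.8 × 36 / 16 = 1.8 dB.
Output = -10 − 1.8 = -11.8 dBV.

-11.8 dBV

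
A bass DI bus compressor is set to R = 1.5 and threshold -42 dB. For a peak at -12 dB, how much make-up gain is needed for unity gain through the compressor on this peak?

Without make-up, output = threshold + overshoot/1.5 = -42 + 20 = -22 dB.
Gap to target: 10 dB.

10 dB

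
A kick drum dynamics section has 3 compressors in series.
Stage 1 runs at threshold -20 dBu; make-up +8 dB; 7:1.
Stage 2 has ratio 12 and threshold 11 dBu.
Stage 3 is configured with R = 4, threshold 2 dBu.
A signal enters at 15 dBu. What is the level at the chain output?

Stage 1: overshoot 35 dB → 35/7 = 5 dB → -15 dBu; +8 dB make-up → -7 dBu.
Stage 2: below threshold (-7 ≤ 11); passes unchanged; output -7 dBu.
Stage 3: -7 dBu ≤ 2 dBu, so stage 3 doesn't engage; output -7 dBu.

-7 dBu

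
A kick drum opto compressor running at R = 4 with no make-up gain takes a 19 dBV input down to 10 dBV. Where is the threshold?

Input is 12 dB above T (since output overshoot × R = input overshoot: (10 − T)·4 = 19 − T gives T = 7 dBV).
Check: 7 + (19 − 7)/4 = 7 + 3 = 10 dBV. ✓

7 dBV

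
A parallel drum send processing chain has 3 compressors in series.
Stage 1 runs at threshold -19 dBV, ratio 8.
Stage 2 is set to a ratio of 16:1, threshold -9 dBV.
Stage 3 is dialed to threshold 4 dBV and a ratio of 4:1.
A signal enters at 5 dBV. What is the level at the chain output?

Stage 1: overshoot 24 dB → 24/8 = 3 dB → -16 dBV.
Stage 2: -16 dBV is at or below the -9 dBV threshold — no compression; output -16 dBV.
Stage 3: -16 dBV ≤ 4 dBV, so stage 3 doesn't engage; output -16 dBV.

-16 dBV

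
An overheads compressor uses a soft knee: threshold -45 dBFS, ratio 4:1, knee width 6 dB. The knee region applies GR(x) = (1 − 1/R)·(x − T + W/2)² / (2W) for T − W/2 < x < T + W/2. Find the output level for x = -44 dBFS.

x − T + W/2 = -44 − (-45) + 3 = 4.
GR = (1 − 1/4) × 4² / 12 = 0.75 × 16 / 12 = 1 dB.
Output = -44 − 1 = -45 dBFS.

-45 dBFS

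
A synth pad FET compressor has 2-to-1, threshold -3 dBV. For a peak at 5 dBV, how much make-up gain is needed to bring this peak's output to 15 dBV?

14 dB

The peak compresses to -3 + 8/2 = 1 dBV.
To reach 15 dBV requires 15 − 1 = 14 dB of make-up.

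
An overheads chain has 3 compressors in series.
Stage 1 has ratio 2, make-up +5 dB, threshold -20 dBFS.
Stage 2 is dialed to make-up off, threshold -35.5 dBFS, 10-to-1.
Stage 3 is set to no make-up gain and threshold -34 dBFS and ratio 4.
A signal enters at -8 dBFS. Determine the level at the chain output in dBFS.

-33.7125 dBFS

Stage 1: 12 dB above -20 dBFS, reduced 2:1 to 6 dB above → -14 dBFS; +5 dB make-up → -9 dBFS.
Stage 2: overshoot 26.5 dB → 26.5/10 = 2.65 dB → -32.85 dBFS.
Stage 3: overshoot 1.15 dB → 1.15/4 = 0.2875 dB → -33.7125 dBFS.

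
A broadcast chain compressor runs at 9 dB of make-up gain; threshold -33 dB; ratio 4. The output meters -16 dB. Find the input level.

Remove make-up: -16 − 9 = -25 dB.
Post-compression overshoot = -25 − (-33) = 8 dB.
Input overshoot = R × output overshoot = 32 dB → input = -33 + 32 = -1 dB.

-1 dB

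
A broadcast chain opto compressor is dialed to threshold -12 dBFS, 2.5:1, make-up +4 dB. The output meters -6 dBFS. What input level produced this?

-7 dBFS

Before make-up, the level was -6 − 4 = -10 dBFS.
The compressed level sits -10 − (-12) = 2 dB over threshold.
Before 2.5:1 compression the overshoot was 2 × 2.5 = 5 dB, so input = -12 + 5 = -7 dBFS.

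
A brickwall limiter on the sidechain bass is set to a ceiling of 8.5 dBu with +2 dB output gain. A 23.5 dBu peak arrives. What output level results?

At ∞:1, everything above 8.5 dBu is held at the ceiling.
Output gain then adds 2 dB: 8.5 + 2 = 10.5 dBu.

10.5 dBu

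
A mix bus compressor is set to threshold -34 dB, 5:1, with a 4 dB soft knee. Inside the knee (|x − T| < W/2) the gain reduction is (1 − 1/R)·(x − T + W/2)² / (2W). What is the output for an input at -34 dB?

x − T + W/2 = -34 − (-34) + 2 = 2.
GR = (1 − 1/5) × 2² / 8 = 0.8 × 4 / 8 = 0.4 dB.
Output = -34 − 0.4 = -34.4 dB.

-34.4 dB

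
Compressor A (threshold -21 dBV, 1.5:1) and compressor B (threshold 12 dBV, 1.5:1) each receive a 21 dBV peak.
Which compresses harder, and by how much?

A: GR = 42 − 42/1.5 = 14 dB.
B: GR = 9 − 9/1.5 = 3 dB.
A reduces 11 dB more.

A, by 11 dB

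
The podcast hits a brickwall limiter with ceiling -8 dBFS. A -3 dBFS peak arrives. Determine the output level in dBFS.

A brickwall limiter is an ∞:1 compressor: any input above the ceiling is clamped to -8 dBFS.

-8 dBFS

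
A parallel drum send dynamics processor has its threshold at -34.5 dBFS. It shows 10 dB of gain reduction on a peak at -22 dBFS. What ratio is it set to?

Input overshoot = -22 − (-34.5) = 12.5 dB.
Output overshoot = 12.5 − 10 = 2.5 dB.
Ratio = input overshoot / output overshoot = 12.5 / 2.5 = 5.

5:1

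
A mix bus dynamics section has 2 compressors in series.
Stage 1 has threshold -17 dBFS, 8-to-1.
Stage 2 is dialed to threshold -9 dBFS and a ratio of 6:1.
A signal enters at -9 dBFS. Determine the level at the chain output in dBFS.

-16 dBFS

Stage 1: 8 dB above -17 dBFS, reduced 8:1 to 1 dB above → -16 dBFS.
Stage 2: -16 dBFS ≤ -9 dBFS, so stage 2 doesn't engage; output -16 dBFS.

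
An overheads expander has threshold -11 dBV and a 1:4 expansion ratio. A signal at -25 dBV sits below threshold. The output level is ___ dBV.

-67 dBV

Below threshold, a 1:4 expander applies gain = (4−1)×(T − x) of attenuation.
(4−1) × 14 = 42 dB, so output = -25 − 42 = -67 dBV.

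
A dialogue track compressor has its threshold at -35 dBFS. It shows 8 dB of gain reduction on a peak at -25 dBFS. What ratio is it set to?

Input overshoot = -25 − (-35) = 10 dB.
Output overshoot = 10 − 8 = 2 dB.
Ratio = input overshoot / output overshoot = 10 / 2 = 5.

5:1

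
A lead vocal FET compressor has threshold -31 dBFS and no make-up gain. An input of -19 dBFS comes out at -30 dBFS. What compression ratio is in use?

12:1

Input overshoot = -19 − (-31) = 12 dB; output overshoot = -30 − (-31) = 1 dB.
Ratio = 12 / 1 = 12.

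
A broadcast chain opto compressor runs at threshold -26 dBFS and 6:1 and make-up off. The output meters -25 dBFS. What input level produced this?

-20 dBFS

That's 1 dB above the -26 dBFS threshold.
Before 6:1 compression the overshoot was 1 × 6 = 6 dB, so input = -26 + 6 = -20 dBFS.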